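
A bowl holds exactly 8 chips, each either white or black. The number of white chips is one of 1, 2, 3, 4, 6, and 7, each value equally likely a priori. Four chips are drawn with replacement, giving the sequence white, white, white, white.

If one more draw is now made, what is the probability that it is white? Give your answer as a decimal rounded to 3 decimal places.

0.799

Compute the likelihood of the observed sequence for each case: P(data | r = 1) = (1/8)(1/8)(1/8)(1/8) = 0.00024414; P(data | r = 2) = (2/8)(2/8)(2/8)(2/8) = 0.0039062; P(data | r = 3) = (3/8)(3/8)(3/8)(3/8) = 0.019775; P(data | r = 4) = (4/8)(4/8)(4/8)(4/8) = 0.0625; P(data | r = 6) = (6/8)(6/8)(6/8)(6/8) = 0.31641; P(data | r = 7) = (7/8)(7/8)(7/8)(7/8) = 0.58618.
The prior-weighted likelihoods are 1/6 · 0.00024414 = 4.069e-05, 1/6 · 0.0039062 = 0.00065104, 1/6 · 0.019775 = 0.0032959, 1/6 · 0.0625 = 0.010417, 1/6 · 0.31641 = 0.052734, 1/6 · 0.58618 = 0.097697; with total 0.16484.
Dividing through by the total gives posterior P(r = 1 | data) = 0.00024685, P(r = 2 | data) = 0.0039496, P(r = 3 | data) = 0.019995, P(r = 4 | data) = 0.063194, P(r = 6 | data) = 0.31992, P(r = 7 | data) = 0.59269.
Averaging over the posterior, P(white next | data) = (1/8)(0.00024685) + (1/4)(0.0039496) + (3/8)(0.019995) + (1/2)(0.063194) + (3/4)(0.31992) + (7/8)(0.59269) = 0.79866.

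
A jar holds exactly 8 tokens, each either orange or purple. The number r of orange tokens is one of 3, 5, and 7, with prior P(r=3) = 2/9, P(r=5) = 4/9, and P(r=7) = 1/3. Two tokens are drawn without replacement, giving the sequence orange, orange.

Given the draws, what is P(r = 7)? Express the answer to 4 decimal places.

0.5780

The likelihood of the observed sequence under each hypothesis: P(data | r = 3) = (3/8)(2/7) = 3/28; P(data | r = 5) = (5/8)(4/7) = 5/14; P(data | r = 7) = (7/8)(6/7) = 3/4.
Multiplying each by its prior: 2/9 · 3/28 = 1/42, 4/9 · 5/14 = 10/63, 1/3 · 3/4 = 1/4; with total 109/252.
Hence P(r = 7 | data) = (1/4) / (109/252) = 63/109.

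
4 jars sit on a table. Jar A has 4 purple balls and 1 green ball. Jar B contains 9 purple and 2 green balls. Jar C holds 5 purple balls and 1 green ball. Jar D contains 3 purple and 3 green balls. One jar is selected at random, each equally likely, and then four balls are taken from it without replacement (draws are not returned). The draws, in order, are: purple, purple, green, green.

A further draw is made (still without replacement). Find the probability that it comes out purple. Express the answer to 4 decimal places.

0.5769

Under each hypothesis, the probability of the observed sequence is: P(data | jar A) = (4/5)(3/4)(1/3)(0/2) = 0; P(data | jar B) = (9/11)(8/10)(2/9)(1/8) = 1/55; P(data | jar C) = (5/6)(4/5)(1/4)(0/3) = 0; P(data | jar D) = (3/6)(2/5)(3/4)(2/3) = 1/10.
Multiplying each by its prior: 1/4 · 0 = 0, 1/4 · 1/55 = 1/220, 1/4 · 0 = 0, 1/4 · 1/10 = 1/40; summing to 13/440.
The posterior is then P(jar A | data) = 0, P(jar B | data) = 2/13, P(jar C | data) = 0, P(jar D | data) = 11/13.
Averaging over the posterior, P(purple next | data) = (1)(2/13) + (1/2)(11/13) = 15/26.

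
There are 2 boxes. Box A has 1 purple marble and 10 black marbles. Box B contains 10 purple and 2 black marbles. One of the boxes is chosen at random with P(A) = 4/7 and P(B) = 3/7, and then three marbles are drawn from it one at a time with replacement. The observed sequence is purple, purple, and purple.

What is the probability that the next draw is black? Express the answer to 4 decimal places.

0.1679

Compute the likelihood of the observed sequence for each case: P(data | box A) = (1/11)(1/11)(1/11) = 0.00075131; P(data | box B) = (10/12)(10/12)(10/12) = 0.5787.
The prior-weighted likelihoods are 4/7 · 0.00075131 = 0.00042932, 3/7 · 0.5787 = 0.24802; these sum to 0.24845.
Dividing through by the total gives posterior P(box A | data) = 0.001728, P(box B | data) = 0.99827.
So P(black next | data) = Σ P(black next | H) P(H | data) = (10/11)(0.001728) + (1/6)(0.99827) = 0.16795.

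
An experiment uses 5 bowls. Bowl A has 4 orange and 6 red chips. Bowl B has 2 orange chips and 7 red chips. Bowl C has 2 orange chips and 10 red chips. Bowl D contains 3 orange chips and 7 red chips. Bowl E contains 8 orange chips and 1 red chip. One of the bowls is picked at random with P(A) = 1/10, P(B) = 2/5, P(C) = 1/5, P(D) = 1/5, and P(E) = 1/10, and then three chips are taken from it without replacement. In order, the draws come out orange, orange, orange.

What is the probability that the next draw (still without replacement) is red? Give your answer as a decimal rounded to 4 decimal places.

Compute the likelihood of the observed sequence for each case: P(data | bowl A) = (4/10)(3/9)(2/8) = 1/30; P(data | bowl B) = (2/9)(1/8)(0/7) = 0; P(data | bowl C) = (2/12)(1/11)(0/10) = 0; P(data | bowl D) = (3/10)(2/9)(1/8) = 1/120; P(data | bowl E) = (8/9)(7/8)(6/7) = 2/3.
Weighting by the prior gives 1/10 · 1/30 = 1/300, 2/5 · 0 = 0, 1/5 · 0 = 0, 1/5 · 1/120 = 1/600, 1/10 · 2/3 = 1/15; summing to 43/600.
Dividing through by the total gives posterior P(bowl A | data) = 2/43, P(bowl B | data) = 0, P(bowl C | data) = 0, P(bowl D | data) = 1/43, P(bowl E | data) = 40/43.
Averaging over the posterior, P(red next | data) = (6/7)(2/43) + (1)(1/43) + (1/6)(40/43) = 197/903.

0.2182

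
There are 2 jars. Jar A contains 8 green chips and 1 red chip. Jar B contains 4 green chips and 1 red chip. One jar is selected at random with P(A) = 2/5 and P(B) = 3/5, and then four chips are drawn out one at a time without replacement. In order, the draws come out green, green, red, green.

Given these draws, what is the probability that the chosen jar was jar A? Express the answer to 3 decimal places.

0.270

For each hypothesis, P(data | H) works out to: P(data | jar A) = (8/9)(7/8)(1/7)(6/6) = 1/9; P(data | jar B) = (4/5)(3/4)(1/3)(2/2) = 1/5.
Multiplying each by its prior: 2/5 · 1/9 = 2/45, 3/5 · 1/5 = 3/25; these sum to 37/225.
Therefore the posterior P(jar A | data) = (2/45) / (37/225) = 10/37.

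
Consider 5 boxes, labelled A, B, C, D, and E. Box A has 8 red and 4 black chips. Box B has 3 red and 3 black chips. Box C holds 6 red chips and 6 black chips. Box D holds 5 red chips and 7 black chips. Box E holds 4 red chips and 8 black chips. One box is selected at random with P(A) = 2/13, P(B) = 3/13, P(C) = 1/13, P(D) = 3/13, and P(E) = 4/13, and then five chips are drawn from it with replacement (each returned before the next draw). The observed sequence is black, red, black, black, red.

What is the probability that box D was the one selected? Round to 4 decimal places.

For each hypothesis, P(data | H) works out to: P(data | box A) = (4/12)(8/12)(4/12)(4/12)(8/12) = 0.016461; P(data | box B) = (3/6)(3/6)(3/6)(3/6)(3/6) = 0.03125; P(data | box C) = (6/12)(6/12)(6/12)(6/12)(6/12) = 0.03125; P(data | box D) = (7/12)(5/12)(7/12)(7/12)(5/12) = 0.034461; P(data | box E) = (8/12)(4/12)(8/12)(8/12)(4/12) = 0.032922.
Multiplying each by its prior: 2/13 · 0.016461 = 0.0025324, 3/13 · 0.03125 = 0.0072115, 1/13 · 0.03125 = 0.0024038, 3/13 · 0.034461 = 0.0079525, 4/13 · 0.032922 = 0.01013; with total 0.03023.
By Bayes' rule, P(box D | data) = (0.0079525) / (0.03023) = 0.26307.

0.2631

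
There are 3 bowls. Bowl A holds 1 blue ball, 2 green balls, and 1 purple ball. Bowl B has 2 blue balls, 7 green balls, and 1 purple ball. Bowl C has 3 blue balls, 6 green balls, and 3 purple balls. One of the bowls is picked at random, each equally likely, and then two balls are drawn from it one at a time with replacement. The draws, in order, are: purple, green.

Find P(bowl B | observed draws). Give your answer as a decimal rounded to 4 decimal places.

0.2188

For each hypothesis, P(data | H) works out to: P(data | bowl A) = (1/4)(2/4) = 1/8; P(data | bowl B) = (1/10)(7/10) = 7/100; P(data | bowl C) = (3/12)(6/12) = 1/8.
Multiplying each by its prior: 1/3 · 1/8 = 1/24, 1/3 · 7/100 = 7/300, 1/3 · 1/8 = 1/24; summing to 8/75.
Hence P(bowl B | data) = (7/300) / (8/75) = 7/32.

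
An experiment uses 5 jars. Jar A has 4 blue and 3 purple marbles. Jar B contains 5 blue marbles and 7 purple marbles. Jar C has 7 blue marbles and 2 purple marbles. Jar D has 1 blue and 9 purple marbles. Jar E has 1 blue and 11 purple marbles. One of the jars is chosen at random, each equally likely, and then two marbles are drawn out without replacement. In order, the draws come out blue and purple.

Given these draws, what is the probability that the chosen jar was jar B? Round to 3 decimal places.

Under each hypothesis, the probability of the observed sequence is: P(data | jar A) = (4/7)(3/6) = 0.28571; P(data | jar B) = (5/12)(7/11) = 0.26515; P(data | jar C) = (7/9)(2/8) = 0.19444; P(data | jar D) = (1/10)(9/9) = 0.1; P(data | jar E) = (1/12)(11/11) = 0.083333.
The prior-weighted likelihoods are 1/5 · 0.28571 = 0.057143, 1/5 · 0.26515 = 0.05303, 1/5 · 0.19444 = 0.038889, 1/5 · 0.1 = 0.02, 1/5 · 0.083333 = 0.016667; summing to 0.18573.
By Bayes' rule, P(jar B | data) = (0.05303) / (0.18573) = 0.28553.

0.286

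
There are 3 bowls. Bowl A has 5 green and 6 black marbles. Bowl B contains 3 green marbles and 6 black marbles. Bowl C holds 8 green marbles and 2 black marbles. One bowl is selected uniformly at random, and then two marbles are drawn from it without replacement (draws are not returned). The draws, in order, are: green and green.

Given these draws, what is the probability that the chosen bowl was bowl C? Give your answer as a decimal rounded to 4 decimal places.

0.7012

Under each hypothesis, the probability of the observed sequence is: P(data | bowl A) = (5/11)(4/10) = 0.18182; P(data | bowl B) = (3/9)(2/8) = 0.083333; P(data | bowl C) = (8/10)(7/9) = 0.62222.
Weighting by the prior gives 1/3 · 0.18182 = 0.060606, 1/3 · 0.083333 = 0.027778, 1/3 · 0.62222 = 0.20741; with total 0.29579.
So P(bowl C | data) = (0.20741) / (0.29579) = 0.7012.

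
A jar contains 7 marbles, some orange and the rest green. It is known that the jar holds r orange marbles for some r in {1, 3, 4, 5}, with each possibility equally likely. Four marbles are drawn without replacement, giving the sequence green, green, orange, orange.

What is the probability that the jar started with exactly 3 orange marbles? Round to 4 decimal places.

For each hypothesis, P(data | H) works out to: P(data | r = 1) = (6/7)(5/6)(1/5)(0/4) = 0; P(data | r = 3) = (4/7)(3/6)(3/5)(2/4) = 3/35; P(data | r = 4) = (3/7)(2/6)(4/5)(3/4) = 3/35; P(data | r = 5) = (2/7)(1/6)(5/5)(4/4) = 1/21.
Weighting by the prior gives 1/4 · 0 = 0, 1/4 · 3/35 = 3/140, 1/4 · 3/35 = 3/140, 1/4 · 1/21 = 1/84; these sum to 23/420.
Hence P(r = 3 | data) = (3/140) / (23/420) = 9/23.

0.3913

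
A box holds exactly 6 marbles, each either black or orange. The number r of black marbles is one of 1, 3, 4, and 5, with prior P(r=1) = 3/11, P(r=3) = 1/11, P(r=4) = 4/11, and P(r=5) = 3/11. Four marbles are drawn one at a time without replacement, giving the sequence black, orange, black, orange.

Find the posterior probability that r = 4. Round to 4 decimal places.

For each hypothesis, P(data | H) works out to: P(data | r = 1) = (1/6)(5/5)(0/4) = 0; P(data | r = 3) = (3/6)(3/5)(2/4)(2/3) = 1/10; P(data | r = 4) = (4/6)(2/5)(3/4)(1/3) = 1/15; P(data | r = 5) = (5/6)(1/5)(4/4)(0/3) = 0.
Multiplying each by its prior: 3/11 · 0 = 0, 1/11 · 1/10 = 1/110, 4/11 · 1/15 = 4/165, 3/11 · 0 = 0; these sum to 1/30.
Therefore the posterior P(r = 4 | data) = (4/165) / (1/30) = 8/11.

0.7273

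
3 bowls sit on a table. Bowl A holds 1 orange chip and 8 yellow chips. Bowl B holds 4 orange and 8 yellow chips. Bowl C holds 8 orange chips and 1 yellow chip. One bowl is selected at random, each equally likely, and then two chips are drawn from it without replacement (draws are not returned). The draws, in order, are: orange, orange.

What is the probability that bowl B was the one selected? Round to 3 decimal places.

Compute the likelihood of the observed sequence for each case: P(data | bowl A) = (1/9)(0/8) = 0; P(data | bowl B) = (4/12)(3/11) = 1/11; P(data | bowl C) = (8/9)(7/8) = 7/9.
Weighting by the prior gives 1/3 · 0 = 0, 1/3 · 1/11 = 1/33, 1/3 · 7/9 = 7/27; summing to 86/297.
By Bayes' rule, P(bowl B | data) = (1/33) / (86/297) = 9/86.

0.105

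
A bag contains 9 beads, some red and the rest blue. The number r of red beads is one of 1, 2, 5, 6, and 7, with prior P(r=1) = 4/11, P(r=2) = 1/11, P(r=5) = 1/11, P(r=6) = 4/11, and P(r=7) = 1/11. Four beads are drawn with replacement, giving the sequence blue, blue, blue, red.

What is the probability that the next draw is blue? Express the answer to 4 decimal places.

0.7250

For each hypothesis, P(data | H) works out to: P(data | r = 1) = (8/9)(8/9)(8/9)(1/9) = 0.078037; P(data | r = 2) = (7/9)(7/9)(7/9)(2/9) = 0.10456; P(data | r = 5) = (4/9)(4/9)(4/9)(5/9) = 0.048773; P(data | r = 6) = (3/9)(3/9)(3/9)(6/9) = 0.024691; P(data | r = 7) = (2/9)(2/9)(2/9)(7/9) = 0.0085353.
Weighting by the prior gives 4/11 · 0.078037 = 0.028377, 1/11 · 0.10456 = 0.0095052, 1/11 · 0.048773 = 0.0044339, 4/11 · 0.024691 = 0.0089787, 1/11 · 0.0085353 = 0.00077593; with total 0.052071.
Normalising, the posterior is P(r = 1 | data) = 0.54497, P(r = 2 | data) = 0.18254, P(r = 5 | data) = 0.085152, P(r = 6 | data) = 0.17243, P(r = 7 | data) = 0.014902.
Averaging over the posterior, P(blue next | data) = (8/9)(0.54497) + (7/9)(0.18254) + (4/9)(0.085152) + (1/3)(0.17243) + (2/9)(0.014902) = 0.72503.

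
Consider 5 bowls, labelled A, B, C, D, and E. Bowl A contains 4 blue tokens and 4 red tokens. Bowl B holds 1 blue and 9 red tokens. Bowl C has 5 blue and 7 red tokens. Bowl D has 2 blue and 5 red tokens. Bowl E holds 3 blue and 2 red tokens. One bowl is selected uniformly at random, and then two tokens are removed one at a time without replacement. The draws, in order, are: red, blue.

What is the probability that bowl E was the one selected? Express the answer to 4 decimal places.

0.2523

For each hypothesis, P(data | H) works out to: P(data | bowl A) = (4/8)(4/7) = 0.28571; P(data | bowl B) = (9/10)(1/9) = 0.1; P(data | bowl C) = (7/12)(5/11) = 0.26515; P(data | bowl D) = (5/7)(2/6) = 0.2381; P(data | bowl E) = (2/5)(3/4) = 0.3.
Weighting by the prior gives 1/5 · 0.28571 = 0.057143, 1/5 · 0.1 = 0.02, 1/5 · 0.26515 = 0.05303, 1/5 · 0.2381 = 0.047619, 1/5 · 0.3 = 0.06; summing to 0.23779.
Hence P(bowl E | data) = (0.06) / (0.23779) = 0.25232.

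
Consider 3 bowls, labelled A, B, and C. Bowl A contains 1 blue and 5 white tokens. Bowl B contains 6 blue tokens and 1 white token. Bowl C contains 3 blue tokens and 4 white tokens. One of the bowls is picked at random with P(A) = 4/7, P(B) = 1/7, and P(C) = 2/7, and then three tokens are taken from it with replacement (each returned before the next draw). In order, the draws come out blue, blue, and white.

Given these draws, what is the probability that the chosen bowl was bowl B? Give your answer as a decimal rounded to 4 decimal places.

Under each hypothesis, the probability of the observed sequence is: P(data | bowl A) = (1/6)(1/6)(5/6) = 0.023148; P(data | bowl B) = (6/7)(6/7)(1/7) = 0.10496; P(data | bowl C) = (3/7)(3/7)(4/7) = 0.10496.
Multiplying each by its prior: 4/7 · 0.023148 = 0.013228, 1/7 · 0.10496 = 0.014994, 2/7 · 0.10496 = 0.029988; with total 0.058209.
Hence P(bowl B | data) = (0.014994) / (0.058209) = 0.25759.

0.2576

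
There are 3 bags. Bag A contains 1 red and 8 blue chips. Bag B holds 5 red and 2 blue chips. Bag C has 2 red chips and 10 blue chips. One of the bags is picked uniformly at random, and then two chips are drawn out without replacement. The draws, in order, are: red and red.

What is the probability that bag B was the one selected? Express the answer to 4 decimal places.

Under each hypothesis, the probability of the observed sequence is: P(data | bag A) = (1/9)(0/8) = 0; P(data | bag B) = (5/7)(4/6) = 0.47619; P(data | bag C) = (2/12)(1/11) = 0.015152.
Weighting by the prior gives 1/3 · 0 = 0, 1/3 · 0.47619 = 0.15873, 1/3 · 0.015152 = 0.0050505; these sum to 0.16378.
Therefore the posterior P(bag B | data) = (0.15873) / (0.16378) = 0.96916.

0.9692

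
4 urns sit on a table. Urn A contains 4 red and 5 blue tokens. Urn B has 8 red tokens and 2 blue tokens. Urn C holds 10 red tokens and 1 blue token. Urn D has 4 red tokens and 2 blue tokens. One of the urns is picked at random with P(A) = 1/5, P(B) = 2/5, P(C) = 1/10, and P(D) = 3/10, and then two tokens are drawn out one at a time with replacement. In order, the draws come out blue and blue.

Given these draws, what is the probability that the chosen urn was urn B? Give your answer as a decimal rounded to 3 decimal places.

Compute the likelihood of the observed sequence for each case: P(data | urn A) = (5/9)(5/9) = 0.30864; P(data | urn B) = (2/10)(2/10) = 0.04; P(data | urn C) = (1/11)(1/11) = 0.0082645; P(data | urn D) = (2/6)(2/6) = 0.11111.
The prior-weighted likelihoods are 1/5 · 0.30864 = 0.061728, 2/5 · 0.04 = 0.016, 1/10 · 0.0082645 = 0.00082645, 3/10 · 0.11111 = 0.033333; summing to 0.11189.
By Bayes' rule, P(urn B | data) = (0.016) / (0.11189) = 0.143.

0.143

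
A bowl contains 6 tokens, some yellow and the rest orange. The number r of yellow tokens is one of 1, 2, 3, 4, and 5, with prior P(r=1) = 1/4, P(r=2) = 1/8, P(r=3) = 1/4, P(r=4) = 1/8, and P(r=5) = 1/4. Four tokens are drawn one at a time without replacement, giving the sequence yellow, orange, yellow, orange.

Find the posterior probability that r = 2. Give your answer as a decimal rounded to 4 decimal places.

Under each hypothesis, the probability of the observed sequence is: P(data | r = 1) = (1/6)(5/5)(0/4) = 0; P(data | r = 2) = (2/6)(4/5)(1/4)(3/3) = 1/15; P(data | r = 3) = (3/6)(3/5)(2/4)(2/3) = 1/10; P(data | r = 4) = (4/6)(2/5)(3/4)(1/3) = 1/15; P(data | r = 5) = (5/6)(1/5)(4/4)(0/3) = 0.
Weighting by the prior gives 1/4 · 0 = 0, 1/8 · 1/15 = 1/120, 1/4 · 1/10 = 1/40, 1/8 · 1/15 = 1/120, 1/4 · 0 = 0; with total 1/24.
Therefore the posterior P(r = 2 | data) = (1/120) / (1/24) = 1/5.

0.2000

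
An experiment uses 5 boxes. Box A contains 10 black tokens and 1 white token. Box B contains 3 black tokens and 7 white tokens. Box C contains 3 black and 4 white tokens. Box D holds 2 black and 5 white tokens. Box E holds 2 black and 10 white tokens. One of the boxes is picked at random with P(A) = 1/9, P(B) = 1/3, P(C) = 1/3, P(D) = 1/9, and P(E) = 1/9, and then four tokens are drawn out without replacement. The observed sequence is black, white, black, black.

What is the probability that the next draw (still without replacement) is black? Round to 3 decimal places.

0.451

Under each hypothesis, the probability of the observed sequence is: P(data | box A) = (10/11)(1/10)(9/9)(8/8) = 0.090909; P(data | box B) = (3/10)(7/9)(2/8)(1/7) = 0.0083333; P(data | box C) = (3/7)(4/6)(2/5)(1/4) = 0.028571; P(data | box D) = (2/7)(5/6)(1/5)(0/4) = 0; P(data | box E) = (2/12)(10/11)(1/10)(0/9) = 0.
The prior-weighted likelihoods are 1/9 · 0.090909 = 0.010101, 1/3 · 0.0083333 = 0.0027778, 1/3 · 0.028571 = 0.0095238, 1/9 · 0 = 0, 1/9 · 0 = 0; these sum to 0.022403.
Dividing through by the total gives posterior P(box A | data) = 0.45089, P(box B | data) = 0.12399, P(box C | data) = 0.42512, P(box D | data) = 0, P(box E | data) = 0.
So P(black next | data) = Σ P(black next | H) P(H | data) = (1)(0.45089) + (0)(0.12399) + (0)(0.42512) = 0.45089.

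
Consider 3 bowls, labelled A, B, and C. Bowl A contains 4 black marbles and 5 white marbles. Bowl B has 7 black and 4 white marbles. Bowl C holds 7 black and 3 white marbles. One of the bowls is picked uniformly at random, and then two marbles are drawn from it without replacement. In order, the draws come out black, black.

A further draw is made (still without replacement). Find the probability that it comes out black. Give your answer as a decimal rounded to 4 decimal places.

Compute the likelihood of the observed sequence for each case: P(data | bowl A) = (4/9)(3/8) = 1/6; P(data | bowl B) = (7/11)(6/10) = 21/55; P(data | bowl C) = (7/10)(6/9) = 7/15.
Weighting by the prior gives 1/3 · 1/6 = 1/18, 1/3 · 21/55 = 7/55, 1/3 · 7/15 = 7/45; these sum to 67/198.
Dividing through by the total gives posterior P(bowl A | data) = 0.16418, P(bowl B | data) = 0.37612, P(bowl C | data) = 0.4597.
The predictive probability is P(black next | data) = (2/7)(0.16418) + (5/9)(0.37612) + (5/8)(0.4597) = 0.54318.

0.5432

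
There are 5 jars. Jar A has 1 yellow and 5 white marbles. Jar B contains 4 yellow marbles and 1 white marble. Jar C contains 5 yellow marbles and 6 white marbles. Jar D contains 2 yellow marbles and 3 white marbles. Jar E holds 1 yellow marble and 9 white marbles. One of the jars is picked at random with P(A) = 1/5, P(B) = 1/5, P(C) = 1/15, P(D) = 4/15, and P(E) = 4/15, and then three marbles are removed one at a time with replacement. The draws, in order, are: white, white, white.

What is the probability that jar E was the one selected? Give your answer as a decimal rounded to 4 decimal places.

For each hypothesis, P(data | H) works out to: P(data | jar A) = (5/6)(5/6)(5/6) = 0.5787; P(data | jar B) = (1/5)(1/5)(1/5) = 0.008; P(data | jar C) = (6/11)(6/11)(6/11) = 0.16228; P(data | jar D) = (3/5)(3/5)(3/5) = 0.216; P(data | jar E) = (9/10)(9/10)(9/10) = 0.729.
The prior-weighted likelihoods are 1/5 · 0.5787 = 0.11574, 1/5 · 0.008 = 0.0016, 1/15 · 0.16228 = 0.010819, 4/15 · 0.216 = 0.0576, 4/15 · 0.729 = 0.1944; summing to 0.38016.
Hence P(jar E | data) = (0.1944) / (0.38016) = 0.51136.

0.5114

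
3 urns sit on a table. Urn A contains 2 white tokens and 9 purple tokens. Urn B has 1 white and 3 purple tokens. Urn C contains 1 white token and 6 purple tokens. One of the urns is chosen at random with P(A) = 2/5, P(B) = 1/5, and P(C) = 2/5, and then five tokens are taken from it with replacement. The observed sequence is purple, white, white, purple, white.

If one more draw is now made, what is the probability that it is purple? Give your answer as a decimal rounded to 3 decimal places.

The likelihood of the observed sequence under each hypothesis: P(data | urn A) = (9/11)(2/11)(2/11)(9/11)(2/11) = 0.0040236; P(data | urn B) = (3/4)(1/4)(1/4)(3/4)(1/4) = 0.0087891; P(data | urn C) = (6/7)(1/7)(1/7)(6/7)(1/7) = 0.002142.
Weighting by the prior gives 2/5 · 0.0040236 = 0.0016094, 1/5 · 0.0087891 = 0.0017578, 2/5 · 0.002142 = 0.00085679; with total 0.004224.
Normalising, the posterior is P(urn A | data) = 0.38102, P(urn B | data) = 0.41615, P(urn C | data) = 0.20284.
Averaging over the posterior, P(purple next | data) = (9/11)(0.38102) + (3/4)(0.41615) + (6/7)(0.20284) = 0.79771.

0.798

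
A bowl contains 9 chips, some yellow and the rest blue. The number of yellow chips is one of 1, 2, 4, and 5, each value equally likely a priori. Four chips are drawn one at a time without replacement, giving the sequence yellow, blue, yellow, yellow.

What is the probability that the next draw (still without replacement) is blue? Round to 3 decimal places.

0.667

The likelihood of the observed sequence under each hypothesis: P(data | r = 1) = (1/9)(8/8)(0/7) = 0; P(data | r = 2) = (2/9)(7/8)(1/7)(0/6) = 0; P(data | r = 4) = (4/9)(5/8)(3/7)(2/6) = 5/126; P(data | r = 5) = (5/9)(4/8)(4/7)(3/6) = 5/63.
Multiplying each by its prior: 1/4 · 0 = 0, 1/4 · 0 = 0, 1/4 · 5/126 = 5/504, 1/4 · 5/63 = 5/252; these sum to 5/168.
The posterior is then P(r = 1 | data) = 0, P(r = 2 | data) = 0, P(r = 4 | data) = 1/3, P(r = 5 | data) = 2/3.
So P(blue next | data) = Σ P(blue next | H) P(H | data) = (4/5)(1/3) + (3/5)(2/3) = 2/3.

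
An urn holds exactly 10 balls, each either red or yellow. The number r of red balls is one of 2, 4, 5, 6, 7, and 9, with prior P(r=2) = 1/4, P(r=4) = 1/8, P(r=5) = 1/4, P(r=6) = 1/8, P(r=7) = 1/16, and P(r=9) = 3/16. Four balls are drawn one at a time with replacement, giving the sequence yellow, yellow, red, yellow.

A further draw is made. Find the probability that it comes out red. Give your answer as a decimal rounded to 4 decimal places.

0.3629

Compute the likelihood of the observed sequence for each case: P(data | r = 2) = (8/10)(8/10)(2/10)(8/10) = 0.1024; P(data | r = 4) = (6/10)(6/10)(4/10)(6/10) = 0.0864; P(data | r = 5) = (5/10)(5/10)(5/10)(5/10) = 0.0625; P(data | r = 6) = (4/10)(4/10)(6/10)(4/10) = 0.0384; P(data | r = 7) = (3/10)(3/10)(7/10)(3/10) = 0.0189; P(data | r = 9) = (1/10)(1/10)(9/10)(1/10) = 0.0009.
Multiplying each by its prior: 1/4 · 0.1024 = 0.0256, 1/8 · 0.0864 = 0.0108, 1/4 · 0.0625 = 0.015625, 1/8 · 0.0384 = 0.0048, 1/16 · 0.0189 = 0.0011813, 3/16 · 0.0009 = 0.00016875; summing to 0.058175.
Normalising, the posterior is P(r = 2 | data) = 0.44005, P(r = 4 | data) = 0.18565, P(r = 5 | data) = 0.26859, P(r = 6 | data) = 0.08251, P(r = 7 | data) = 0.020305, P(r = 9 | data) = 0.0029007.
So P(red next | data) = Σ P(red next | H) P(H | data) = (1/5)(0.44005) + (2/5)(0.18565) + (1/2)(0.26859) + (3/5)(0.08251) + (7/10)(0.020305) + (9/10)(0.0029007) = 0.36289.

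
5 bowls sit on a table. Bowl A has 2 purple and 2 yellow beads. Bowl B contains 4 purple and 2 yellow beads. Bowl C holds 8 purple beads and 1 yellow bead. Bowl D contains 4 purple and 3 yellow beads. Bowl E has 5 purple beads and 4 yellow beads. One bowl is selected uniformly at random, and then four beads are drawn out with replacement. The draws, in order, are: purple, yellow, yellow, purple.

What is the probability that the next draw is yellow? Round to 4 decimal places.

0.4188

Compute the likelihood of the observed sequence for each case: P(data | bowl A) = (2/4)(2/4)(2/4)(2/4) = 0.0625; P(data | bowl B) = (4/6)(2/6)(2/6)(4/6) = 0.049383; P(data | bowl C) = (8/9)(1/9)(1/9)(8/9) = 0.0097546; P(data | bowl D) = (4/7)(3/7)(3/7)(4/7) = 0.059975; P(data | bowl E) = (5/9)(4/9)(4/9)(5/9) = 0.060966.
Multiplying each by its prior: 1/5 · 0.0625 = 0.0125, 1/5 · 0.049383 = 0.0098765, 1/5 · 0.0097546 = 0.0019509, 1/5 · 0.059975 = 0.011995, 1/5 · 0.060966 = 0.012193; with total 0.048516.
Dividing through by the total gives posterior P(bowl A | data) = 0.25765, P(bowl B | data) = 0.20357, P(bowl C | data) = 0.040212, P(bowl D | data) = 0.24724, P(bowl E | data) = 0.25133.
Averaging over the posterior, P(yellow next | data) = (1/2)(0.25765) + (1/3)(0.20357) + (1/9)(0.040212) + (3/7)(0.24724) + (4/9)(0.25133) = 0.41881.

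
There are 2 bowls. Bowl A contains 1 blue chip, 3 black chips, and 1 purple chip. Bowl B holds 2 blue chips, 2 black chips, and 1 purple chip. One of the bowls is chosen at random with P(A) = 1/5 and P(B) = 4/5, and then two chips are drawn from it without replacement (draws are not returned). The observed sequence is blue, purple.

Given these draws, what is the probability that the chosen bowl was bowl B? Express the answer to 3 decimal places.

0.889

Compute the likelihood of the observed sequence for each case: P(data | bowl A) = (1/5)(1/4) = 1/20; P(data | bowl B) = (2/5)(1/4) = 1/10.
Weighting by the prior gives 1/5 · 1/20 = 1/100, 4/5 · 1/10 = 2/25; summing to 9/100.
By Bayes' rule, P(bowl B | data) = (2/25) / (9/100) = 8/9.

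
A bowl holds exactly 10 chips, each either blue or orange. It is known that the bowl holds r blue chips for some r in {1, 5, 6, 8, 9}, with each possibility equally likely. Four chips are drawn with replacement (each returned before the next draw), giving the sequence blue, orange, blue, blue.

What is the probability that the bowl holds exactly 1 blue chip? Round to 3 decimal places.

0.003

The likelihood of the observed sequence under each hypothesis: P(data | r = 1) = (1/10)(9/10)(1/10)(1/10) = 0.0009; P(data | r = 5) = (5/10)(5/10)(5/10)(5/10) = 0.0625; P(data | r = 6) = (6/10)(4/10)(6/10)(6/10) = 0.0864; P(data | r = 8) = (8/10)(2/10)(8/10)(8/10) = 0.1024; P(data | r = 9) = (9/10)(1/10)(9/10)(9/10) = 0.0729.
Multiplying each by its prior: 1/5 · 0.0009 = 0.00018, 1/5 · 0.0625 = 0.0125, 1/5 · 0.0864 = 0.01728, 1/5 · 0.1024 = 0.02048, 1/5 · 0.0729 = 0.01458; summing to 0.06502.
Therefore the posterior P(r = 1 | data) = (0.00018) / (0.06502) = 0.0027684.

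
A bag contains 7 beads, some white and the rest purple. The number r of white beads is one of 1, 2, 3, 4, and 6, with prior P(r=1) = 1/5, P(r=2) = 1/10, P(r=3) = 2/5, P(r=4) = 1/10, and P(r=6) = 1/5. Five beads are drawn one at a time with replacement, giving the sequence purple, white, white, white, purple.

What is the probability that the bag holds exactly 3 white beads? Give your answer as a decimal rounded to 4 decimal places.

Under each hypothesis, the probability of the observed sequence is: P(data | r = 1) = (6/7)(1/7)(1/7)(1/7)(6/7) = 0.002142; P(data | r = 2) = (5/7)(2/7)(2/7)(2/7)(5/7) = 0.0119; P(data | r = 3) = (4/7)(3/7)(3/7)(3/7)(4/7) = 0.025704; P(data | r = 4) = (3/7)(4/7)(4/7)(4/7)(3/7) = 0.034271; P(data | r = 6) = (1/7)(6/7)(6/7)(6/7)(1/7) = 0.012852.
Multiplying each by its prior: 1/5 · 0.002142 = 0.00042839, 1/10 · 0.0119 = 0.00119, 2/5 · 0.025704 = 0.010281, 1/10 · 0.034271 = 0.0034271, 1/5 · 0.012852 = 0.0025704; with total 0.017897.
By Bayes' rule, P(r = 3 | data) = (0.010281) / (0.017897) = 0.57447.

0.5745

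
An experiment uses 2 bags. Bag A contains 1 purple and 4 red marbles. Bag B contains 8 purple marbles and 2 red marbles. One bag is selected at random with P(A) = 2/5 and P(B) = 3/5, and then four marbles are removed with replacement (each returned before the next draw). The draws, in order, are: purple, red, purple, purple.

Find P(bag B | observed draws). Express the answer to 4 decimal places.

0.9600

The likelihood of the observed sequence under each hypothesis: P(data | bag A) = (1/5)(4/5)(1/5)(1/5) = 0.0064; P(data | bag B) = (8/10)(2/10)(8/10)(8/10) = 0.1024.
Weighting by the prior gives 2/5 · 0.0064 = 0.00256, 3/5 · 0.1024 = 0.06144; these sum to 0.064.
Hence P(bag B | data) = (0.06144) / (0.064) = 0.96.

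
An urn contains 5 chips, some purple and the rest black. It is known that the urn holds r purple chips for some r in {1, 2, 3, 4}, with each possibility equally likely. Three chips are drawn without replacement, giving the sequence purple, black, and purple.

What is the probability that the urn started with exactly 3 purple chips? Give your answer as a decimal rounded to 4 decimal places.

0.4000

The likelihood of the observed sequence under each hypothesis: P(data | r = 1) = (1/5)(4/4)(0/3) = 0; P(data | r = 2) = (2/5)(3/4)(1/3) = 1/10; P(data | r = 3) = (3/5)(2/4)(2/3) = 1/5; P(data | r = 4) = (4/5)(1/4)(3/3) = 1/5.
Multiplying each by its prior: 1/4 · 0 = 0, 1/4 · 1/10 = 1/40, 1/4 · 1/5 = 1/20, 1/4 · 1/5 = 1/20; summing to 1/8.
By Bayes' rule, P(r = 3 | data) = (1/20) / (1/8) = 2/5.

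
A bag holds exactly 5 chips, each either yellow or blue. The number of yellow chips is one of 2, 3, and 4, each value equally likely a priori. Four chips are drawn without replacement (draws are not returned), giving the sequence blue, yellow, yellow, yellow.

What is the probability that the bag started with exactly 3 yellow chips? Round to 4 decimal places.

The likelihood of the observed sequence under each hypothesis: P(data | r = 2) = (3/5)(2/4)(1/3)(0/2) = 0; P(data | r = 3) = (2/5)(3/4)(2/3)(1/2) = 1/10; P(data | r = 4) = (1/5)(4/4)(3/3)(2/2) = 1/5.
The prior-weighted likelihoods are 1/3 · 0 = 0, 1/3 · 1/10 = 1/30, 1/3 · 1/5 = 1/15; these sum to 1/10.
So P(r = 3 | data) = (1/30) / (1/10) = 1/3.

0.3333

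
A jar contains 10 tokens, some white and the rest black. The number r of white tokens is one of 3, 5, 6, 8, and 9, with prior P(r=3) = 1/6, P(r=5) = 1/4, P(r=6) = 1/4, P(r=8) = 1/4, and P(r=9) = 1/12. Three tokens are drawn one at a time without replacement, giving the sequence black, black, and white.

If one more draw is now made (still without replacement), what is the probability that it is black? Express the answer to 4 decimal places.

Under each hypothesis, the probability of the observed sequence is: P(data | r = 3) = (7/10)(6/9)(3/8) = 7/40; P(data | r = 5) = (5/10)(4/9)(5/8) = 5/36; P(data | r = 6) = (4/10)(3/9)(6/8) = 1/10; P(data | r = 8) = (2/10)(1/9)(8/8) = 1/45; P(data | r = 9) = (1/10)(0/9) = 0.
Weighting by the prior gives 1/6 · 7/40 = 7/240, 1/4 · 5/36 = 5/144, 1/4 · 1/10 = 1/40, 1/4 · 1/45 = 1/180, 1/12 · 0 = 0; these sum to 17/180.
Dividing through by the total gives posterior P(r = 3 | data) = 21/68, P(r = 5 | data) = 25/68, P(r = 6 | data) = 9/34, P(r = 8 | data) = 1/17, P(r = 9 | data) = 0.
Averaging over the posterior, P(black next | data) = (5/7)(21/68) + (3/7)(25/68) + (2/7)(9/34) + (0)(1/17) = 54/119.

0.4538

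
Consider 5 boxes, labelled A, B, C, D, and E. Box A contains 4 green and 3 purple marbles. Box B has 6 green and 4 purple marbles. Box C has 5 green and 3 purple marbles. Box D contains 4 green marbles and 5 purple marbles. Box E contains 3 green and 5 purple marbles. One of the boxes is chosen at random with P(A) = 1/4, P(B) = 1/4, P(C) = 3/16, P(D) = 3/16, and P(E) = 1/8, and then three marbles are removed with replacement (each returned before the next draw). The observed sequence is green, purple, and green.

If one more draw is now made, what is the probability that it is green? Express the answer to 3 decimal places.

The likelihood of the observed sequence under each hypothesis: P(data | box A) = (4/7)(3/7)(4/7) = 0.13994; P(data | box B) = (6/10)(4/10)(6/10) = 0.144; P(data | box C) = (5/8)(3/8)(5/8) = 0.14648; P(data | box D) = (4/9)(5/9)(4/9) = 0.10974; P(data | box E) = (3/8)(5/8)(3/8) = 0.087891.
The prior-weighted likelihoods are 1/4 · 0.13994 = 0.034985, 1/4 · 0.144 = 0.036, 3/16 · 0.14648 = 0.027466, 3/16 · 0.10974 = 0.020576, 1/8 · 0.087891 = 0.010986; summing to 0.13001.
Normalising, the posterior is P(box A | data) = 0.26909, P(box B | data) = 0.27689, P(box C | data) = 0.21125, P(box D | data) = 0.15826, P(box E | data) = 0.084501.
The predictive probability is P(green next | data) = (4/7)(0.26909) + (3/5)(0.27689) + (5/8)(0.21125) + (4/9)(0.15826) + (3/8)(0.084501) = 0.55396.

0.554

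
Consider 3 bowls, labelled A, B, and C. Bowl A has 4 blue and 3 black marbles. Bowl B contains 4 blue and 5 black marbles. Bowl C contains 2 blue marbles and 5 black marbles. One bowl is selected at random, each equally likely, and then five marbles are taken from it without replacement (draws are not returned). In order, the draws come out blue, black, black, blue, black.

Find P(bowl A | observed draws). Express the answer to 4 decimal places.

Compute the likelihood of the observed sequence for each case: P(data | bowl A) = (4/7)(3/6)(2/5)(3/4)(1/3) = 1/35; P(data | bowl B) = (4/9)(5/8)(4/7)(3/6)(3/5) = 1/21; P(data | bowl C) = (2/7)(5/6)(4/5)(1/4)(3/3) = 1/21.
The prior-weighted likelihoods are 1/3 · 1/35 = 1/105, 1/3 · 1/21 = 1/63, 1/3 · 1/21 = 1/63; summing to 13/315.
Therefore the posterior P(bowl A | data) = (1/105) / (13/315) = 3/13.

0.2308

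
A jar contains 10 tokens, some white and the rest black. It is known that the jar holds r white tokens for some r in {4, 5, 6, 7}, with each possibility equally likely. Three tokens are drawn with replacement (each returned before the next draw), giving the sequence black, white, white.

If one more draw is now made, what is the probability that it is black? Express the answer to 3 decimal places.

Compute the likelihood of the observed sequence for each case: P(data | r = 4) = (6/10)(4/10)(4/10) = 0.096; P(data | r = 5) = (5/10)(5/10)(5/10) = 0.125; P(data | r = 6) = (4/10)(6/10)(6/10) = 0.144; P(data | r = 7) = (3/10)(7/10)(7/10) = 0.147.
The prior-weighted likelihoods are 1/4 · 0.096 = 0.024, 1/4 · 0.125 = 0.03125, 1/4 · 0.144 = 0.036, 1/4 · 0.147 = 0.03675; summing to 0.128.
Dividing through by the total gives posterior P(r = 4 | data) = 0.1875, P(r = 5 | data) = 0.24414, P(r = 6 | data) = 0.28125, P(r = 7 | data) = 0.28711.
The predictive probability is P(black next | data) = (3/5)(0.1875) + (1/2)(0.24414) + (2/5)(0.28125) + (3/10)(0.28711) = 0.4332.

0.433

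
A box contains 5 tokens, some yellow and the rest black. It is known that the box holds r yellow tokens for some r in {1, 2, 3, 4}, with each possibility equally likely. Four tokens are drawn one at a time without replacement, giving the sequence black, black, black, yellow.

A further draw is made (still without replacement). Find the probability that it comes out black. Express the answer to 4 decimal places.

Under each hypothesis, the probability of the observed sequence is: P(data | r = 1) = (4/5)(3/4)(2/3)(1/2) = 1/5; P(data | r = 2) = (3/5)(2/4)(1/3)(2/2) = 1/10; P(data | r = 3) = (2/5)(1/4)(0/3) = 0; P(data | r = 4) = (1/5)(0/4) = 0.
The prior-weighted likelihoods are 1/4 · 1/5 = 1/20, 1/4 · 1/10 = 1/40, 1/4 · 0 = 0, 1/4 · 0 = 0; these sum to 3/40.
Normalising, the posterior is P(r = 1 | data) = 2/3, P(r = 2 | data) = 1/3, P(r = 3 | data) = 0, P(r = 4 | data) = 0.
The predictive probability is P(black next | data) = (1)(2/3) + (0)(1/3) = 2/3.

0.6667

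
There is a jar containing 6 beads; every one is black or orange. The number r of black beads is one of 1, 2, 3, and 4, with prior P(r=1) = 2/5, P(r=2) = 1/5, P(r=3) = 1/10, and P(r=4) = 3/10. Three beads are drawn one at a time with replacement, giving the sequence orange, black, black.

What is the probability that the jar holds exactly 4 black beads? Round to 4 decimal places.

0.5486

Under each hypothesis, the probability of the observed sequence is: P(data | r = 1) = (5/6)(1/6)(1/6) = 5/216; P(data | r = 2) = (4/6)(2/6)(2/6) = 2/27; P(data | r = 3) = (3/6)(3/6)(3/6) = 1/8; P(data | r = 4) = (2/6)(4/6)(4/6) = 4/27.
The prior-weighted likelihoods are 2/5 · 5/216 = 1/108, 1/5 · 2/27 = 2/135, 1/10 · 1/8 = 1/80, 3/10 · 4/27 = 2/45; with total 35/432.
So P(r = 4 | data) = (2/45) / (35/432) = 96/175.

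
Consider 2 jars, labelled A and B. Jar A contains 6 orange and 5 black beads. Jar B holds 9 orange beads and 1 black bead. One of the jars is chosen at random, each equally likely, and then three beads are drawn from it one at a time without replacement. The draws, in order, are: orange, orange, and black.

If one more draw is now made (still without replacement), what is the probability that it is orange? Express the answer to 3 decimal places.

For each hypothesis, P(data | H) works out to: P(data | jar A) = (6/11)(5/10)(5/9) = 5/33; P(data | jar B) = (9/10)(8/9)(1/8) = 1/10.
Multiplying each by its prior: 1/2 · 5/33 = 5/66, 1/2 · 1/10 = 1/20; summing to 83/660.
The posterior is then P(jar A | data) = 50/83, P(jar B | data) = 33/83.
So P(orange next | data) = Σ P(orange next | H) P(H | data) = (1/2)(50/83) + (1)(33/83) = 58/83.

0.699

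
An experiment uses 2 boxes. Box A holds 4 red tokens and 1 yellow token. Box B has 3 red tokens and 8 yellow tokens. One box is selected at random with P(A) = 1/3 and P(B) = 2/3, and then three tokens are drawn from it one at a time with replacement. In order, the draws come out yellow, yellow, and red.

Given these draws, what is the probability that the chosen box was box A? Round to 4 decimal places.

Under each hypothesis, the probability of the observed sequence is: P(data | box A) = (1/5)(1/5)(4/5) = 0.032; P(data | box B) = (8/11)(8/11)(3/11) = 0.14425.
The prior-weighted likelihoods are 1/3 · 0.032 = 0.010667, 2/3 · 0.14425 = 0.096168; with total 0.10683.
Hence P(box A | data) = (0.010667) / (0.10683) = 0.099842.

0.0998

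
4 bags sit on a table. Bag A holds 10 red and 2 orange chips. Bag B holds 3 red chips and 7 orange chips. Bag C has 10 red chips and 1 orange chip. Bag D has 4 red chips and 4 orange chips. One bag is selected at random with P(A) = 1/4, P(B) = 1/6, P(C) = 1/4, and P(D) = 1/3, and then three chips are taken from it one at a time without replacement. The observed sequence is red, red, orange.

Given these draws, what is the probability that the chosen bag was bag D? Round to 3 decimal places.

0.417

The likelihood of the observed sequence under each hypothesis: P(data | bag A) = (10/12)(9/11)(2/10) = 0.13636; P(data | bag B) = (3/10)(2/9)(7/8) = 0.058333; P(data | bag C) = (10/11)(9/10)(1/9) = 0.090909; P(data | bag D) = (4/8)(3/7)(4/6) = 0.14286.
Weighting by the prior gives 1/4 · 0.13636 = 0.034091, 1/6 · 0.058333 = 0.0097222, 1/4 · 0.090909 = 0.022727, 1/3 · 0.14286 = 0.047619; with total 0.11416.
Hence P(bag D | data) = (0.047619) / (0.11416) = 0.41713.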